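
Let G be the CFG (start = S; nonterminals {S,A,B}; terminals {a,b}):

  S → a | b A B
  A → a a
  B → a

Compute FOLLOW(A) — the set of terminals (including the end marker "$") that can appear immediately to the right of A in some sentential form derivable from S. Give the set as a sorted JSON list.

FIRST iteration:
pass 1:
  A via A→a a: +{a}
  B via B→a: +{a}
  S via S→a: +{a}
  S via S→b A B: +{b}
  FIRST[S]={a,b}  FIRST[A]={a}  FIRST[B]={a}
pass 2: — fixpoint
  FIRST[S]={a,b}  FIRST[A]={a}  FIRST[B]={a}

FOLLOW sets:
seed FOLLOW(S) with $
round 1:
  S→b A B: FOLLOW(A) ⊇ FIRST(B) = {a}; new: +{a}
  S→b A B: FOLLOW(B) ⊇ FOLLOW(S) ⊇ {$}; new: +{$}
  FOLLOW[S]={$}  FOLLOW[A]={a}  FOLLOW[B]={$}
round 2: (no change)
  FOLLOW[S]={$}  FOLLOW[A]={a}  FOLLOW[B]={$}

FOLLOW(A) = ["a"]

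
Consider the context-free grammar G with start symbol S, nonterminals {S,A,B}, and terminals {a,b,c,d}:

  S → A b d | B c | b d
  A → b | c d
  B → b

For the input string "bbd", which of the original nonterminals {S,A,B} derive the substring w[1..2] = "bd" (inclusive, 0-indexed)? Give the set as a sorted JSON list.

CNF form of G:
  S -> A X3 | B T0 | T2 T1
  A -> T0 T1 | b
  B -> b
  T0 -> c
  T1 -> d
  T2 -> b
  X3 -> T2 T1

CYK table (by increasing span), restricted to cells inside w[1..2]:
  [1..1]={A,B,T2}  "b"  orig:{A,B}
  [2..2]={T1}  "d"  orig:{}
  [1..2]={S,X3}  "bd"  orig:{S}

Original NTs in T[1,2] deriving "bd": ["S"]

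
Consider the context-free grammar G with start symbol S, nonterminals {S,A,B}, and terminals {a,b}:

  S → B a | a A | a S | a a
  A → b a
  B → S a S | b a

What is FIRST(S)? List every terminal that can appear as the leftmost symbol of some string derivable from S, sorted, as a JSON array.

FIRST sets, iterate to fixpoint:
[1]
  A via A→b a: +{b}
  B via B→b a: +{b}
  S via S→B a: +{b}
  S via S→a A: +{a}
  FIRST(S)={a,b}  FIRST(A)={b}  FIRST(B)={b}
[2]
  B via B→S a S: +{a}
  FIRST(S)={a,b}  FIRST(A)={b}  FIRST(B)={a,b}
[3] done
  FIRST(S)={a,b}  FIRST(A)={b}  FIRST(B)={a,b}

FIRST(S) = ["a", "b"]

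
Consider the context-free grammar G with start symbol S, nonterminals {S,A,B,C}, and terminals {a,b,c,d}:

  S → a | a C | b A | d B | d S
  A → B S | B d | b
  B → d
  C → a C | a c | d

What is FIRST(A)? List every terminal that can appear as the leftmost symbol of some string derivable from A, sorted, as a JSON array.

FIRST iteration:
pass 1:
  A via A→b: +{b}
  B via B→d: +{d}
  C via C→a C: +{a}
  C via C→d: +{d}
  S via S→a: +{a}
  S via S→b A: +{b}
  S via S→d B: +{d}
  FIRST(S)={a,b,d}  FIRST(A)={b}  FIRST(B)={d}  FIRST(C)={a,d}
pass 2:
  A via A→B S: +{d}
  FIRST(S)={a,b,d}  FIRST(A)={b,d}  FIRST(B)={d}  FIRST(C)={a,d}
pass 3: (no change)
  FIRST(S)={a,b,d}  FIRST(A)={b,d}  FIRST(B)={d}  FIRST(C)={a,d}

FIRST(A) = ["b", "d"]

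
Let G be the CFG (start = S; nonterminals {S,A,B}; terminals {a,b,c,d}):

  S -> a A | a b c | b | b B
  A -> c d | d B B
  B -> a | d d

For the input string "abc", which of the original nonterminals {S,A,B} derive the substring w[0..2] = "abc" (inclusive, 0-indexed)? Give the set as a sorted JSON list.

CNF form of G:
  S -> T2 A | T2 X5 | T3 B | b
  A -> T0 T1 | T1 X4
  B -> T1 T1 | a
  T0 -> c
  T1 -> d
  T2 -> a
  T3 -> b
  X4 -> B B
  X5 -> T3 T0

CYK fill, restricted to cells inside w[0..2]:
  T[0,0] 'a' = {B,T2}  orig:{B}
  T[1,1] 'b' = {S,T3}  orig:{S}
  T[2,2] 'c' = {T0}  orig:{}
  T[0,1] 'ab' = ∅
  T[1,2] 'bc' = {X5}  orig:{}
  T[0,2] 'abc' = {S}

Original NTs in T[0,2] deriving "abc": ["S"]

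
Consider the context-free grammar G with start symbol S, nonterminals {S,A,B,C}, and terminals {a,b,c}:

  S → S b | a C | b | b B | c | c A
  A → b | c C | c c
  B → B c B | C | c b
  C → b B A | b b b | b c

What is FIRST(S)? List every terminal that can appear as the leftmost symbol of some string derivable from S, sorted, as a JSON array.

FIRST iteration:
round 1:
  A via A→b: +{b}
  A via A→c C: +{c}
  B via B→c b: +{c}
  C via C→b B A: +{b}
  S via S→a C: +{a}
  S via S→b: +{b}
  S via S→c: +{c}
  FIRST(S)={a,b,c}  FIRST(A)={b,c}  FIRST(B)={c}  FIRST(C)={b}
round 2:
  B via B→C: +{b}
  FIRST(S)={a,b,c}  FIRST(A)={b,c}  FIRST(B)={b,c}  FIRST(C)={b}
round 3: (stable)
  FIRST(S)={a,b,c}  FIRST(A)={b,c}  FIRST(B)={b,c}  FIRST(C)={b}

FIRST(S) = ["a", "b", "c"]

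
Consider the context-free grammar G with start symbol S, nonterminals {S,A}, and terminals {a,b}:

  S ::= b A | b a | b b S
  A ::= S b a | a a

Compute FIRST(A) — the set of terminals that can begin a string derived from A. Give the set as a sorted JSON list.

FIRST sets, iterate to fixpoint:
round 1:
  A via A→a a: +{a}
  S via S→b A: +{b}
  FIRST[S]={b}  FIRST[A]={a}
round 2:
  A via A→S b a: +{b}
  FIRST[S]={b}  FIRST[A]={a,b}
round 3: (no change)
  FIRST[S]={b}  FIRST[A]={a,b}

FIRST(A) = ["a", "b"]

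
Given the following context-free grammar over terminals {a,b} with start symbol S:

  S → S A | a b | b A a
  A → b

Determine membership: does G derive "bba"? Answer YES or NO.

Convert to CNF:
  S -> S A | T0 T1 | T1 X2
  A -> b
  T0 -> a
  T1 -> b
  X2 -> A T0

CYK fill:
  [0..0]={A,T1}  "b"  orig:{A}
  [1..1]={A,T1}  "b"  orig:{A}
  [2..2]={T0}  "a"  orig:{}
  [0..1]=∅  "bb"
  [1..2]={X2}  "ba"  orig:{}
  [0..2]={S}  "bba"

S ∈ T[0,2] ⇒ YES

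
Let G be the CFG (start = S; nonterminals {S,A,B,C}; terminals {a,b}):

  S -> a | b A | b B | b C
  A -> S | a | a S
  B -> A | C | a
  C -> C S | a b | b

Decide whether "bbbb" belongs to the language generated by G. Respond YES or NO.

Convert to CNF:
  S -> T1 A | T1 B | T1 C | a
  A -> T0 S | T1 A | T1 B | T1 C | a
  B -> C S | T0 S | T0 T1 | T1 A | T1 B | T1 C | a | b
  C -> C S | T0 T1 | b
  T0 -> a
  T1 -> b

Fill CYK table bottom-up:
  [0..0]={B,C,T1}  "b"  orig:{B,C}
  [1..1]={B,C,T1}  "b"  orig:{B,C}
  [2..2]={B,C,T1}  "b"  orig:{B,C}
  [3..3]={B,C,T1}  "b"  orig:{B,C}
  [0..1]={A,B,S}  "bb"
  [1..2]={A,B,S}  "bb"
  [2..3]={A,B,S}  "bb"
  [0..2]={A,B,C,S}  "bbb"
  [1..3]={A,B,C,S}  "bbb"
  [0..3]={A,B,C,S}  "bbbb"

S ∈ T[0,3] ⇒ YES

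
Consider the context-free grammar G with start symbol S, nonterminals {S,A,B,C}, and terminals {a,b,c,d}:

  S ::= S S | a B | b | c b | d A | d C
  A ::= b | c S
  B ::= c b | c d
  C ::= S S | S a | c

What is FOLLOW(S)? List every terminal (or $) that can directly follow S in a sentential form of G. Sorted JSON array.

FIRST iteration:
[1]
  A via A→b: +{b}
  A via A→c S: +{c}
  B via B→c b: +{c}
  C via C→c: +{c}
  S via S→a B: +{a}
  S via S→b: +{b}
  S via S→c b: +{c}
  S via S→d A: +{d}
  S: {a,b,c,d}  A: {b,c}  B: {c}  C: {c}
[2]
  C via C→S S: +{a,b,d}
  S: {a,b,c,d}  A: {b,c}  B: {c}  C: {a,b,c,d}
[3] (stable)
  S: {a,b,c,d}  A: {b,c}  B: {c}  C: {a,b,c,d}

FOLLOW sets:
initialize: $ ∈ FOLLOW(S)
round 1:
  C→S S: FOLLOW(S) ⊇ FIRST(S) = {a,b,c,d}; new: +{a,b,c,d}
  S→a B: FOLLOW(B) ⊇ FOLLOW(S) ⊇ {$,a,b,c,d}; new: +{$,a,b,c,d}
  S→d A: FOLLOW(A) ⊇ FOLLOW(S) ⊇ {$,a,b,c,d}; new: +{$,a,b,c,d}
  S→d C: FOLLOW(C) ⊇ FOLLOW(S) ⊇ {$,a,b,c,d}; new: +{$,a,b,c,d}
  S: {$,a,b,c,d}  A: {$,a,b,c,d}  B: {$,a,b,c,d}  C: {$,a,b,c,d}
round 2: done
  S: {$,a,b,c,d}  A: {$,a,b,c,d}  B: {$,a,b,c,d}  C: {$,a,b,c,d}

FOLLOW(S) = ["$", "a", "b", "c", "d"]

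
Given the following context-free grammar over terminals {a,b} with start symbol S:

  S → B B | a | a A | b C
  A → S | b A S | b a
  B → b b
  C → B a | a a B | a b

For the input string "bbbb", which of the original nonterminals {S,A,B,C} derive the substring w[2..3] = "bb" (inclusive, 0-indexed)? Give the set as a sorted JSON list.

Convert to CNF:
  S -> B B | T0 A | T1 C | a
  A -> B B | T0 A | T1 C | T1 T0 | T1 X2 | a
  B -> T1 T1
  C -> B T0 | T0 T1 | T0 X3
  T0 -> a
  T1 -> b
  X2 -> A S
  X3 -> T0 B

Fill CYK table bottom-up — only the sub-triangle for w[2..3]:
  T[2,2] 'b' = {T1}  orig:{}
  T[3,3] 'b' = {T1}  orig:{}
  T[2,3] 'bb' = {B}

Original NTs in T[2,3] deriving "bb": ["B"]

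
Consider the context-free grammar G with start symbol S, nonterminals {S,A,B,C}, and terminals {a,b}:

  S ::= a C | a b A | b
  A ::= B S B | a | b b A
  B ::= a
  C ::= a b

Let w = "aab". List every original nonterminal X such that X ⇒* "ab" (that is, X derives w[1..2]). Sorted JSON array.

Convert to CNF:
  S -> T1 C | T1 X4 | b
  A -> B X2 | T0 X3 | a
  B -> a
  C -> T1 T0
  T0 -> b
  T1 -> a
  X2 -> S B
  X3 -> T0 A
  X4 -> T0 A

CYK table (by increasing span) — only the sub-triangle for w[1..2]:
  [1..1]={A,B,T1}  "a"  orig:{A,B}
  [2..2]={S,T0}  "b"  orig:{S}
  [1..2]={C}  "ab"

Original NTs in T[1,2] deriving "ab": ["C"]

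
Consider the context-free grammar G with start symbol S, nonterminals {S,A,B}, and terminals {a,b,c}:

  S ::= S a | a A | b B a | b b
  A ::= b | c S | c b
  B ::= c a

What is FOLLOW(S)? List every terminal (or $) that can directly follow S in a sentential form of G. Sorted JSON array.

Compute FIRST by fixpoint:
iter 1:
  A via A→b: +{b}
  A via A→c S: +{c}
  B via B→c a: +{c}
  S via S→a A: +{a}
  S via S→b B a: +{b}
  S: {a,b}  A: {b,c}  B: {c}
iter 2: done
  S: {a,b}  A: {b,c}  B: {c}

Compute FOLLOW by fixpoint:
seed FOLLOW(S) with $
pass 1:
  S→S a: FOLLOW(S) ⊇ FIRST(a) = {a}; new: +{a}
  S→a A: FOLLOW(A) ⊇ FOLLOW(S) ⊇ {$,a}; new: +{$,a}
  S→b B a: FOLLOW(B) ⊇ FIRST(a) = {a}; new: +{a}
  FOLLOW[S]={$,a}  FOLLOW[A]={$,a}  FOLLOW[B]={a}
pass 2: done
  FOLLOW[S]={$,a}  FOLLOW[A]={$,a}  FOLLOW[B]={a}

FOLLOW(S) = ["$", "a"]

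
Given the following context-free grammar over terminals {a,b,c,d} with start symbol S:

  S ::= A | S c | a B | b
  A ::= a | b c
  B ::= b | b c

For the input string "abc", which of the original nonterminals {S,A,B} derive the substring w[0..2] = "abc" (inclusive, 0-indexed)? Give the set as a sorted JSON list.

CNF form of G:
  S -> S T1 | T0 T1 | T2 B | a | b
  A -> T0 T1 | a
  B -> T0 T1 | b
  T0 -> b
  T1 -> c
  T2 -> a

Fill CYK table bottom-up (cells [i..j] with 0 ≤ i ≤ j ≤ 2 only):
  cell(0,0) a: {A,S,T2}  orig:{A,S}
  cell(1,1) b: {B,S,T0}  orig:{B,S}
  cell(2,2) c: {T1}  orig:{}
  cell(0,1) ab: {S}
  cell(1,2) bc: {A,B,S}
  cell(0,2) abc: {S}

Original NTs in T[0,2] deriving "abc": ["S"]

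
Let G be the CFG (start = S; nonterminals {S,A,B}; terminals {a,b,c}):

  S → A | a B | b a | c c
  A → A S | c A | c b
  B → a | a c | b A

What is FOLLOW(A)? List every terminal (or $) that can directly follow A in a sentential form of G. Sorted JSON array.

FIRST sets, iterate to fixpoint:
[1]
  A via A→c A: +{c}
  B via B→a: +{a}
  B via B→b A: +{b}
  S via S→A: +{c}
  S via S→a B: +{a}
  S via S→b a: +{b}
  S: {a,b,c}  A: {c}  B: {a,b}
[2] — fixpoint
  S: {a,b,c}  A: {c}  B: {a,b}

Compute FOLLOW by fixpoint:
seed FOLLOW(S) with $
iter 1:
  A→A S: FOLLOW(A) ⊇ FIRST(S) = {a,b,c}; new: +{a,b,c}
  A→A S: FOLLOW(S) ⊇ FOLLOW(A) ⊇ {a,b,c}; new: +{a,b,c}
  S→A: FOLLOW(A) ⊇ FOLLOW(S) ⊇ {$,a,b,c}; new: +{$}
  S→a B: FOLLOW(B) ⊇ FOLLOW(S) ⊇ {$,a,b,c}; new: +{$,a,b,c}
  FOLLOW[S]={$,a,b,c}  FOLLOW[A]={$,a,b,c}  FOLLOW[B]={$,a,b,c}
iter 2: (stable)
  FOLLOW[S]={$,a,b,c}  FOLLOW[A]={$,a,b,c}  FOLLOW[B]={$,a,b,c}

FOLLOW(A) = ["$", "a", "b", "c"]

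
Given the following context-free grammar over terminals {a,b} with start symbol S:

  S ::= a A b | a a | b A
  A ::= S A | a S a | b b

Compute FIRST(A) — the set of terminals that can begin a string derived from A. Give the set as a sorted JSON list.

FIRST sets, iterate to fixpoint:
[1]
  A via A→a S a: +{a}
  A via A→b b: +{b}
  S via S→a A b: +{a}
  S via S→b A: +{b}
  S: {a,b}  A: {a,b}
[2] (stable)
  S: {a,b}  A: {a,b}

FIRST(A) = ["a", "b"]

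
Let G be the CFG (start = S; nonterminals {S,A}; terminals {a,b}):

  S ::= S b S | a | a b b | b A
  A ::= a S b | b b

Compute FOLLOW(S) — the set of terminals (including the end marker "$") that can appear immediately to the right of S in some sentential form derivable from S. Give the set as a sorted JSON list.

Compute FIRST by fixpoint:
pass 1:
  A via A→a S b: +{a}
  A via A→b b: +{b}
  S via S→a: +{a}
  S via S→b A: +{b}
  FIRST(S)={a,b}  FIRST(A)={a,b}
pass 2: — fixpoint
  FIRST(S)={a,b}  FIRST(A)={a,b}

FOLLOW iteration:
FOLLOW(S) := {$}
pass 1:
  A→a S b: FOLLOW(S) ⊇ FIRST(b) = {b}; new: +{b}
  S→b A: FOLLOW(A) ⊇ FOLLOW(S) ⊇ {$,b}; new: +{$,b}
  FOLLOW(S)={$,b}  FOLLOW(A)={$,b}
pass 2: done
  FOLLOW(S)={$,b}  FOLLOW(A)={$,b}

FOLLOW(S) = ["$", "b"]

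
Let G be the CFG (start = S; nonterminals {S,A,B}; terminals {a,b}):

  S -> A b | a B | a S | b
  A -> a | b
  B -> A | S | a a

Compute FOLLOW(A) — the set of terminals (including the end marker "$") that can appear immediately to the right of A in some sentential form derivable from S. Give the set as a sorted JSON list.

Compute FIRST by fixpoint:
iter 1:
  A via A→a: +{a}
  A via A→b: +{b}
  B via B→A: +{a,b}
  S via S→A b: +{a,b}
  FIRST[S]={a,b}  FIRST[A]={a,b}  FIRST[B]={a,b}
iter 2: (no change)
  FIRST[S]={a,b}  FIRST[A]={a,b}  FIRST[B]={a,b}

FOLLOW iteration:
initialize: $ ∈ FOLLOW(S)
round 1:
  S→A b: FOLLOW(A) ⊇ FIRST(b) = {b}; new: +{b}
  S→a B: FOLLOW(B) ⊇ FOLLOW(S) ⊇ {$}; new: +{$}
  FOLLOW(S)={$}  FOLLOW(A)={b}  FOLLOW(B)={$}
round 2:
  B→A: FOLLOW(A) ⊇ FOLLOW(B) ⊇ {$}; new: +{$}
  FOLLOW(S)={$}  FOLLOW(A)={$,b}  FOLLOW(B)={$}
round 3: — fixpoint
  FOLLOW(S)={$}  FOLLOW(A)={$,b}  FOLLOW(B)={$}

FOLLOW(A) = ["$", "b"]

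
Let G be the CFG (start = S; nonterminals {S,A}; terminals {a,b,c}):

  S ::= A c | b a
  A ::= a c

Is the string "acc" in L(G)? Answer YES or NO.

Convert to CNF:
  S -> A T1 | T2 T0
  A -> T0 T1
  T0 -> a
  T1 -> c
  T2 -> b

CYK fill:
  T[0,0] 'a' = {T0}  orig:{}
  T[1,1] 'c' = {T1}  orig:{}
  T[2,2] 'c' = {T1}  orig:{}
  T[0,1] 'ac' = {A}
  T[1,2] 'cc' = ∅
  T[0,2] 'acc' = {S}

S ∈ T[0,2] ⇒ YES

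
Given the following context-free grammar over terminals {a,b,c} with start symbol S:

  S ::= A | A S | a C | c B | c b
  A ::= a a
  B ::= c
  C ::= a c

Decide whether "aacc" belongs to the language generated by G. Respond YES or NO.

CNF form of G:
  S -> A S | T0 C | T0 T0 | T1 B | T1 T2
  A -> T0 T0
  B -> c
  C -> T0 T1
  T0 -> a
  T1 -> c
  T2 -> b

Fill CYK table bottom-up:
  [0..0]={T0}  "a"  orig:{}
  [1..1]={T0}  "a"  orig:{}
  [2..2]={B,T1}  "c"  orig:{B}
  [3..3]={B,T1}  "c"  orig:{B}
  [0..1]={A,S}  "aa"
  [1..2]={C}  "ac"
  [2..3]={S}  "cc"
  [0..2]={S}  "aac"
  [1..3]=∅  "acc"
  [0..3]={S}  "aacc"

S ∈ T[0,3] ⇒ YES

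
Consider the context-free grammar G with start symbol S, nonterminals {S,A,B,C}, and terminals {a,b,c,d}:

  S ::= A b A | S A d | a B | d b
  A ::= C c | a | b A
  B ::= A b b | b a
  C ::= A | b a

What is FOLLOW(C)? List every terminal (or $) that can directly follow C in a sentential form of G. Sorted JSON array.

Compute FIRST by fixpoint:
iter 1:
  A via A→a: +{a}
  A via A→b A: +{b}
  B via B→A b b: +{a,b}
  C via C→A: +{a,b}
  S via S→A b A: +{a,b}
  S via S→d b: +{d}
  FIRST[S]={a,b,d}  FIRST[A]={a,b}  FIRST[B]={a,b}  FIRST[C]={a,b}
iter 2: — fixpoint
  FIRST[S]={a,b,d}  FIRST[A]={a,b}  FIRST[B]={a,b}  FIRST[C]={a,b}

FOLLOW iteration:
initialize: $ ∈ FOLLOW(S)
[1]
  A→C c: FOLLOW(C) ⊇ FIRST(c) = {c}; new: +{c}
  B→A b b: FOLLOW(A) ⊇ FIRST(b) = {b}; new: +{b}
  C→A: FOLLOW(A) ⊇ FOLLOW(C) ⊇ {c}; new: +{c}
  S→A b A: FOLLOW(A) ⊇ FOLLOW(S) ⊇ {$}; new: +{$}
  S→S A d: FOLLOW(S) ⊇ FIRST(A) = {a,b}; new: +{a,b}
  S→S A d: FOLLOW(A) ⊇ FIRST(d) = {d}; new: +{d}
  S→a B: FOLLOW(B) ⊇ FOLLOW(S) ⊇ {$,a,b}; new: +{$,a,b}
  FOLLOW[S]={$,a,b}  FOLLOW[A]={$,b,c,d}  FOLLOW[B]={$,a,b}  FOLLOW[C]={c}
[2]
  S→A b A: FOLLOW(A) ⊇ FOLLOW(S) ⊇ {$,a,b}; new: +{a}
  FOLLOW[S]={$,a,b}  FOLLOW[A]={$,a,b,c,d}  FOLLOW[B]={$,a,b}  FOLLOW[C]={c}
[3] done
  FOLLOW[S]={$,a,b}  FOLLOW[A]={$,a,b,c,d}  FOLLOW[B]={$,a,b}  FOLLOW[C]={c}

FOLLOW(C) = ["c"]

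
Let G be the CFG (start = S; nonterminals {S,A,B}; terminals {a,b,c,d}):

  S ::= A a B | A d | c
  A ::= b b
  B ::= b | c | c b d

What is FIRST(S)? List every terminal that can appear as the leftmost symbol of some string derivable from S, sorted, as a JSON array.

FIRST iteration:
[1]
  A via A→b b: +{b}
  B via B→b: +{b}
  B via B→c: +{c}
  S via S→A a B: +{b}
  S via S→c: +{c}
  FIRST(S)={b,c}  FIRST(A)={b}  FIRST(B)={b,c}
[2] done
  FIRST(S)={b,c}  FIRST(A)={b}  FIRST(B)={b,c}

FIRST(S) = ["b", "c"]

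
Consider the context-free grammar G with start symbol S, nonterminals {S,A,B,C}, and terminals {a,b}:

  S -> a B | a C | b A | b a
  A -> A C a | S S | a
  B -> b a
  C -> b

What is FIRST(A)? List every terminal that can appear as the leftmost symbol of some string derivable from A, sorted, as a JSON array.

FIRST iteration:
[1]
  A via A→a: +{a}
  B via B→b a: +{b}
  C via C→b: +{b}
  S via S→a B: +{a}
  S via S→b A: +{b}
  S: {a,b}  A: {a}  B: {b}  C: {b}
[2]
  A via A→S S: +{b}
  S: {a,b}  A: {a,b}  B: {b}  C: {b}
[3] — fixpoint
  S: {a,b}  A: {a,b}  B: {b}  C: {b}

FIRST(A) = ["a", "b"]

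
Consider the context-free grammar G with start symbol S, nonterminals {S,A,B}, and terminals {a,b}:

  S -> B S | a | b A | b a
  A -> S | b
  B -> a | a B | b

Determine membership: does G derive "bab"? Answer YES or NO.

Convert to CNF:
  S -> B S | T0 A | T0 T1 | a
  A -> B S | T0 A | T0 T1 | a | b
  B -> T1 B | a | b
  T0 -> b
  T1 -> a

CYK table (by increasing span):
  T[0,0] 'b' = {A,B,T0}  orig:{A,B}
  T[1,1] 'a' = {A,B,S,T1}  orig:{A,B,S}
  T[2,2] 'b' = {A,B,T0}  orig:{A,B}
  T[0,1] 'ba' = {A,S}
  T[1,2] 'ab' = {B}
  T[0,2] 'bab' = ∅

S ∉ T[0,2] ⇒ NO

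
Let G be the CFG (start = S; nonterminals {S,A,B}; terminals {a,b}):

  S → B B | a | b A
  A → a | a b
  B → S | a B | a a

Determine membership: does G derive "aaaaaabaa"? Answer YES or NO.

Convert to CNF:
  S -> B B | T1 A | a
  A -> T0 T1 | a
  B -> B B | T0 B | T0 T0 | T1 A | a
  T0 -> a
  T1 -> b

Fill CYK table bottom-up:
  T[0,0] 'a' = {A,B,S,T0}  orig:{A,B,S}
  T[1,1] 'a' = {A,B,S,T0}  orig:{A,B,S}
  T[2,2] 'a' = {A,B,S,T0}  orig:{A,B,S}
  T[3,3] 'a' = {A,B,S,T0}  orig:{A,B,S}
  T[4,4] 'a' = {A,B,S,T0}  orig:{A,B,S}
  T[5,5] 'a' = {A,B,S,T0}  orig:{A,B,S}
  T[6,6] 'b' = {T1}  orig:{}
  T[7,7] 'a' = {A,B,S,T0}  orig:{A,B,S}
  T[8,8] 'a' = {A,B,S,T0}  orig:{A,B,S}
  T[0,1] 'aa' = {B,S}
  T[1,2] 'aa' = {B,S}
  T[2,3] 'aa' = {B,S}
  T[3,4] 'aa' = {B,S}
  T[4,5] 'aa' = {B,S}
  T[5,6] 'ab' = {A}
  T[6,7] 'ba' = {B,S}
  T[7,8] 'aa' = {B,S}
  T[0,2] 'aaa' = {B,S}
  T[1,3] 'aaa' = {B,S}
  T[2,4] 'aaa' = {B,S}
  T[3,5] 'aaa' = {B,S}
  T[4,6] 'aab' = ∅
  T[5,7] 'aba' = {B,S}
  T[6,8] 'baa' = {B,S}
  T[0,3] 'aaaa' = {B,S}
  T[1,4] 'aaaa' = {B,S}
  T[2,5] 'aaaa' = {B,S}
  T[3,6] 'aaab' = ∅
  T[4,7] 'aaba' = {B,S}
  T[5,8] 'abaa' = {B,S}
  T[0,4] 'aaaaa' = {B,S}
  T[1,5] 'aaaaa' = {B,S}
  T[2,6] 'aaaab' = ∅
  T[3,7] 'aaaba' = {B,S}
  T[4,8] 'aabaa' = {B,S}
  T[0,5] 'aaaaaa' = {B,S}
  T[1,6] 'aaaaab' = ∅
  T[2,7] 'aaaaba' = {B,S}
  T[3,8] 'aaabaa' = {B,S}
  T[0,6] 'aaaaaab' = ∅
  T[1,7] 'aaaaaba' = {B,S}
  T[2,8] 'aaaabaa' = {B,S}
  T[0,7] 'aaaaaaba' = {B,S}
  T[1,8] 'aaaaabaa' = {B,S}
  T[0,8] 'aaaaaabaa' = {B,S}

S ∈ T[0,8] ⇒ YES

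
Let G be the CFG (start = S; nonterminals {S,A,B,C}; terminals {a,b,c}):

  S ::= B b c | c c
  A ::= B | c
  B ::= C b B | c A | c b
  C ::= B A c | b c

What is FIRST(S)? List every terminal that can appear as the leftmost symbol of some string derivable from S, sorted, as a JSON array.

Compute FIRST by fixpoint:
pass 1:
  A via A→c: +{c}
  B via B→c A: +{c}
  C via C→B A c: +{c}
  C via C→b c: +{b}
  S via S→B b c: +{c}
  FIRST[S]={c}  FIRST[A]={c}  FIRST[B]={c}  FIRST[C]={b,c}
pass 2:
  B via B→C b B: +{b}
  S via S→B b c: +{b}
  FIRST[S]={b,c}  FIRST[A]={c}  FIRST[B]={b,c}  FIRST[C]={b,c}
pass 3:
  A via A→B: +{b}
  FIRST[S]={b,c}  FIRST[A]={b,c}  FIRST[B]={b,c}  FIRST[C]={b,c}
pass 4: (no change)
  FIRST[S]={b,c}  FIRST[A]={b,c}  FIRST[B]={b,c}  FIRST[C]={b,c}

FIRST(S) = ["b", "c"]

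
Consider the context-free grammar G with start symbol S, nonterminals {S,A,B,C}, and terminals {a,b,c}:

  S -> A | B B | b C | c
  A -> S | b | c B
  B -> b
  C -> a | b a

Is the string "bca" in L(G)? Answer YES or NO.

Convert to CNF:
  S -> B B | T0 C | T1 B | b | c
  A -> B B | T0 C | T1 B | b | c
  B -> b
  C -> T0 T2 | a
  T0 -> b
  T1 -> c
  T2 -> a

CYK fill:
  T[0,0] 'b' = {A,B,S,T0}  orig:{A,B,S}
  T[1,1] 'c' = {A,S,T1}  orig:{A,S}
  T[2,2] 'a' = {C,T2}  orig:{C}
  T[0,1] 'bc' = ∅
  T[1,2] 'ca' = ∅
  T[0,2] 'bca' = ∅

S ∉ T[0,2] ⇒ NO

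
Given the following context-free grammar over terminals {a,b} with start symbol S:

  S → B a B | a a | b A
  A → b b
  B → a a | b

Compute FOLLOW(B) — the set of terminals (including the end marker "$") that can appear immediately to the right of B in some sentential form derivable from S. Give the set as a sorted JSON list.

FIRST iteration:
[1]
  A via A→b b: +{b}
  B via B→a a: +{a}
  B via B→b: +{b}
  S via S→B a B: +{a,b}
  S: {a,b}  A: {b}  B: {a,b}
[2] done
  S: {a,b}  A: {b}  B: {a,b}

Compute FOLLOW by fixpoint:
initialize: $ ∈ FOLLOW(S)
[1]
  S→B a B: FOLLOW(B) ⊇ FIRST(a) = {a}; new: +{a}
  S→B a B: FOLLOW(B) ⊇ FOLLOW(S) ⊇ {$}; new: +{$}
  S→b A: FOLLOW(A) ⊇ FOLLOW(S) ⊇ {$}; new: +{$}
  FOLLOW[S]={$}  FOLLOW[A]={$}  FOLLOW[B]={$,a}
[2] done
  FOLLOW[S]={$}  FOLLOW[A]={$}  FOLLOW[B]={$,a}

FOLLOW(B) = ["$", "a"]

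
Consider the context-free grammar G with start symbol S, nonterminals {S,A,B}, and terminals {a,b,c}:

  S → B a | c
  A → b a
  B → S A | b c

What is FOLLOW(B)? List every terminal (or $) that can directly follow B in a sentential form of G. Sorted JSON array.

Compute FIRST by fixpoint:
pass 1:
  A via A→b a: +{b}
  B via B→b c: +{b}
  S via S→B a: +{b}
  S via S→c: +{c}
  FIRST[S]={b,c}  FIRST[A]={b}  FIRST[B]={b}
pass 2:
  B via B→S A: +{c}
  FIRST[S]={b,c}  FIRST[A]={b}  FIRST[B]={b,c}
pass 3: done
  FIRST[S]={b,c}  FIRST[A]={b}  FIRST[B]={b,c}

FOLLOW sets:
FOLLOW(S) := {$}
round 1:
  B→S A: FOLLOW(S) ⊇ FIRST(A) = {b}; new: +{b}
  S→B a: FOLLOW(B) ⊇ FIRST(a) = {a}; new: +{a}
  FOLLOW[S]={$,b}  FOLLOW[A]={}  FOLLOW[B]={a}
round 2:
  B→S A: FOLLOW(A) ⊇ FOLLOW(B) ⊇ {a}; new: +{a}
  FOLLOW[S]={$,b}  FOLLOW[A]={a}  FOLLOW[B]={a}
round 3: (stable)
  FOLLOW[S]={$,b}  FOLLOW[A]={a}  FOLLOW[B]={a}

FOLLOW(B) = ["a"]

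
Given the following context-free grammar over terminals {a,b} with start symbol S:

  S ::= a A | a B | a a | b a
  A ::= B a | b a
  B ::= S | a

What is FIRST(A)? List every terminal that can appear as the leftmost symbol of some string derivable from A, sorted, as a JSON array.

FIRST iteration:
round 1:
  A via A→b a: +{b}
  B via B→a: +{a}
  S via S→a A: +{a}
  S via S→b a: +{b}
  S: {a,b}  A: {b}  B: {a}
round 2:
  A via A→B a: +{a}
  B via B→S: +{b}
  S: {a,b}  A: {a,b}  B: {a,b}
round 3: — fixpoint
  S: {a,b}  A: {a,b}  B: {a,b}

FIRST(A) = ["a", "b"]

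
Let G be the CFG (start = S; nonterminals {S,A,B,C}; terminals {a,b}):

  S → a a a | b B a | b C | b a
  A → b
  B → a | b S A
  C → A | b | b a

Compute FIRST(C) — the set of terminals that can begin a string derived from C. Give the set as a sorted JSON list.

FIRST iteration:
[1]
  A via A→b: +{b}
  B via B→a: +{a}
  B via B→b S A: +{b}
  C via C→A: +{b}
  S via S→a a a: +{a}
  S via S→b B a: +{b}
  S: {a,b}  A: {b}  B: {a,b}  C: {b}
[2] (stable)
  S: {a,b}  A: {b}  B: {a,b}  C: {b}

FIRST(C) = ["b"]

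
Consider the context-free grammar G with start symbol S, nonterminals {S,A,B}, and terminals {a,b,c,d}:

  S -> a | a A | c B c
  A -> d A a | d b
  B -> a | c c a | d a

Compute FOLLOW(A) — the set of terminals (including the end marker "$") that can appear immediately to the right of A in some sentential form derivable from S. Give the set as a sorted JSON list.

FIRST sets, iterate to fixpoint:
pass 1:
  A via A→d A a: +{d}
  B via B→a: +{a}
  B via B→c c a: +{c}
  B via B→d a: +{d}
  S via S→a: +{a}
  S via S→c B c: +{c}
  FIRST[S]={a,c}  FIRST[A]={d}  FIRST[B]={a,c,d}
pass 2: (stable)
  FIRST[S]={a,c}  FIRST[A]={d}  FIRST[B]={a,c,d}

FOLLOW sets:
FOLLOW(S) := {$}
round 1:
  A→d A a: FOLLOW(A) ⊇ FIRST(a) = {a}; new: +{a}
  S→a A: FOLLOW(A) ⊇ FOLLOW(S) ⊇ {$}; new: +{$}
  S→c B c: FOLLOW(B) ⊇ FIRST(c) = {c}; new: +{c}
  FOLLOW(S)={$}  FOLLOW(A)={$,a}  FOLLOW(B)={c}
round 2: — fixpoint
  FOLLOW(S)={$}  FOLLOW(A)={$,a}  FOLLOW(B)={c}

FOLLOW(A) = ["$", "a"]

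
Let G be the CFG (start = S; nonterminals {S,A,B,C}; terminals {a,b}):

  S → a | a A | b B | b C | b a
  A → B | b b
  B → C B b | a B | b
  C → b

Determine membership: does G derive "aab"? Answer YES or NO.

Convert to CNF:
  S -> T0 B | T0 C | T0 T1 | T1 A | a
  A -> C X2 | T0 T0 | T1 B | b
  B -> C X3 | T1 B | b
  C -> b
  T0 -> b
  T1 -> a
  X2 -> B T0
  X3 -> B T0

CYK table (by increasing span):
  cell(0,0) a: {S,T1}  orig:{S}
  cell(1,1) a: {S,T1}  orig:{S}
  cell(2,2) b: {A,B,C,T0}  orig:{A,B,C}
  cell(0,1) aa: ∅
  cell(1,2) ab: {A,B,S}
  cell(0,2) aab: {A,B,S}

S ∈ T[0,2] ⇒ YES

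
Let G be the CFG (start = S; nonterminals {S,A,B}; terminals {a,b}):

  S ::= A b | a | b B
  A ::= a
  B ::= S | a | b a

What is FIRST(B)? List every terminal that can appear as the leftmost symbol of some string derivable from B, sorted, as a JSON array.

FIRST iteration:
pass 1:
  A via A→a: +{a}
  B via B→a: +{a}
  B via B→b a: +{b}
  S via S→A b: +{a}
  S via S→b B: +{b}
  FIRST(S)={a,b}  FIRST(A)={a}  FIRST(B)={a,b}
pass 2: (no change)
  FIRST(S)={a,b}  FIRST(A)={a}  FIRST(B)={a,b}

FIRST(B) = ["a", "b"]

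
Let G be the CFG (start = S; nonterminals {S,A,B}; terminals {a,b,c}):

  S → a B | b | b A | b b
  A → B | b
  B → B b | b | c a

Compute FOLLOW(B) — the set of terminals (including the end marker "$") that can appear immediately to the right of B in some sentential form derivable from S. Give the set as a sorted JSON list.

FIRST iteration:
iter 1:
  A via A→b: +{b}
  B via B→b: +{b}
  B via B→c a: +{c}
  S via S→a B: +{a}
  S via S→b: +{b}
  S: {a,b}  A: {b}  B: {b,c}
iter 2:
  A via A→B: +{c}
  S: {a,b}  A: {b,c}  B: {b,c}
iter 3: done
  S: {a,b}  A: {b,c}  B: {b,c}

Compute FOLLOW by fixpoint:
initialize: $ ∈ FOLLOW(S)
round 1:
  B→B b: FOLLOW(B) ⊇ FIRST(b) = {b}; new: +{b}
  S→a B: FOLLOW(B) ⊇ FOLLOW(S) ⊇ {$}; new: +{$}
  S→b A: FOLLOW(A) ⊇ FOLLOW(S) ⊇ {$}; new: +{$}
  FOLLOW(S)={$}  FOLLOW(A)={$}  FOLLOW(B)={$,b}
round 2: (stable)
  FOLLOW(S)={$}  FOLLOW(A)={$}  FOLLOW(B)={$,b}

FOLLOW(B) = ["$", "b"]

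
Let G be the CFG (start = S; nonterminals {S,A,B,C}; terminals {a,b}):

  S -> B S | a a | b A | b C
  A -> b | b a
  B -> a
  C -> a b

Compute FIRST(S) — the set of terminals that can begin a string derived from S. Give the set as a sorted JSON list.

FIRST iteration:
round 1:
  A via A→b: +{b}
  B via B→a: +{a}
  C via C→a b: +{a}
  S via S→B S: +{a}
  S via S→b A: +{b}
  FIRST[S]={a,b}  FIRST[A]={b}  FIRST[B]={a}  FIRST[C]={a}
round 2: (no change)
  FIRST[S]={a,b}  FIRST[A]={b}  FIRST[B]={a}  FIRST[C]={a}

FIRST(S) = ["a", "b"]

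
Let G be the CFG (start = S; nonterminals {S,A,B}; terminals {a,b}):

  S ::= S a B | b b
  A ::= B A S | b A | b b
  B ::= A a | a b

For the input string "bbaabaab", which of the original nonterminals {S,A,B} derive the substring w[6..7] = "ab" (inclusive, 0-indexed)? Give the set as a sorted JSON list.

Convert to CNF:
  S -> S X3 | T0 T0
  A -> B X2 | T0 A | T0 T0
  B -> A T1 | T1 T0
  T0 -> b
  T1 -> a
  X2 -> A S
  X3 -> T1 B

Fill CYK table bottom-up, restricted to cells inside w[6..7]:
  T[6,6] 'a' = {T1}  orig:{}
  T[7,7] 'b' = {T0}  orig:{}
  T[6,7] 'ab' = {B}

Original NTs in T[6,7] deriving "ab": ["B"]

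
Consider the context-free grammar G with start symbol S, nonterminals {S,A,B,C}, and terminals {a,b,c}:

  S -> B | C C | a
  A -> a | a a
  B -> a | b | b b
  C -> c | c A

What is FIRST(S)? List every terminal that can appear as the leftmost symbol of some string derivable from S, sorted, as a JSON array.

FIRST iteration:
iter 1:
  A via A→a: +{a}
  B via B→a: +{a}
  B via B→b: +{b}
  C via C→c: +{c}
  S via S→B: +{a,b}
  S via S→C C: +{c}
  FIRST(S)={a,b,c}  FIRST(A)={a}  FIRST(B)={a,b}  FIRST(C)={c}
iter 2: done
  FIRST(S)={a,b,c}  FIRST(A)={a}  FIRST(B)={a,b}  FIRST(C)={c}

FIRST(S) = ["a", "b", "c"]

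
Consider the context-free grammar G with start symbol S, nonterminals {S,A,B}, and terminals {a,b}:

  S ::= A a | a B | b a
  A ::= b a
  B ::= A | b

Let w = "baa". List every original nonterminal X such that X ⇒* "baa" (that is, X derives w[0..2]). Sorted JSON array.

CNF form of G:
  S -> A T1 | T0 T1 | T1 B
  A -> T0 T1
  B -> T0 T1 | b
  T0 -> b
  T1 -> a

CYK fill, restricted to cells inside w[0..2]:
  T[0,0] 'b' = {B,T0}  orig:{B}
  T[1,1] 'a' = {T1}  orig:{}
  T[2,2] 'a' = {T1}  orig:{}
  T[0,1] 'ba' = {A,B,S}
  T[1,2] 'aa' = ∅
  T[0,2] 'baa' = {S}

Original NTs in T[0,2] deriving "baa": ["S"]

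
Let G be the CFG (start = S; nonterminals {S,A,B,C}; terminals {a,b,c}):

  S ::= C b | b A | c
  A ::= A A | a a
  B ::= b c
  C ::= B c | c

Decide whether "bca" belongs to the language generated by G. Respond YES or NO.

CNF form of G:
  S -> C T1 | T1 A | c
  A -> A A | T0 T0
  B -> T1 T2
  C -> B T2 | c
  T0 -> a
  T1 -> b
  T2 -> c

CYK table (by increasing span):
  cell(0,0) b: {T1}  orig:{}
  cell(1,1) c: {C,S,T2}  orig:{C,S}
  cell(2,2) a: {T0}  orig:{}
  cell(0,1) bc: {B}
  cell(1,2) ca: ∅
  cell(0,2) bca: ∅

S ∉ T[0,2] ⇒ NO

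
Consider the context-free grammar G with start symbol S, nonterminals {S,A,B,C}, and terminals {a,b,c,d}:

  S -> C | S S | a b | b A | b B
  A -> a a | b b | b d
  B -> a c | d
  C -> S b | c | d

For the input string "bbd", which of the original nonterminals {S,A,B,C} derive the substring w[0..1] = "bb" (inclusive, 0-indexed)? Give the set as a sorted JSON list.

Convert to CNF:
  S -> S S | S T1 | T0 T1 | T1 A | T1 B | c | d
  A -> T0 T0 | T1 T1 | T1 T2
  B -> T0 T3 | d
  C -> S T1 | c | d
  T0 -> a
  T1 -> b
  T2 -> d
  T3 -> c

CYK table (by increasing span) (cells [i..j] with 0 ≤ i ≤ j ≤ 1 only):
  cell(0,0) b: {T1}  orig:{}
  cell(1,1) b: {T1}  orig:{}
  cell(0,1) bb: {A}

Original NTs in T[0,1] deriving "bb": ["A"]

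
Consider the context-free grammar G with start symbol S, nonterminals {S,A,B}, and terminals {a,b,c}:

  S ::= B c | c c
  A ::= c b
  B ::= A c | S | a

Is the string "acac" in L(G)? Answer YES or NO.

Convert to CNF:
  S -> B T0 | T0 T0
  A -> T0 T1
  B -> A T0 | B T0 | T0 T0 | a
  T0 -> c
  T1 -> b

CYK table (by increasing span):
  cell(0,0) a: {B}
  cell(1,1) c: {T0}  orig:{}
  cell(2,2) a: {B}
  cell(3,3) c: {T0}  orig:{}
  cell(0,1) ac: {B,S}
  cell(1,2) ca: ∅
  cell(2,3) ac: {B,S}
  cell(0,2) aca: ∅
  cell(1,3) cac: ∅
  cell(0,3) acac: ∅

S ∉ T[0,3] ⇒ NO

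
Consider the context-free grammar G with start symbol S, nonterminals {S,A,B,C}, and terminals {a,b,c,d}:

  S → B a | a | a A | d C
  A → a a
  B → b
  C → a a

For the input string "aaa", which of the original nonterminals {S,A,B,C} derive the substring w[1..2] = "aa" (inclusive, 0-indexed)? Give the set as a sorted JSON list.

CNF form of G:
  S -> B T0 | T0 A | T1 C | a
  A -> T0 T0
  B -> b
  C -> T0 T0
  T0 -> a
  T1 -> d

CYK table (by increasing span), restricted to cells inside w[1..2]:
  cell(1,1) a: {S,T0}  orig:{S}
  cell(2,2) a: {S,T0}  orig:{S}
  cell(1,2) aa: {A,C}

Original NTs in T[1,2] deriving "aa": ["A", "C"]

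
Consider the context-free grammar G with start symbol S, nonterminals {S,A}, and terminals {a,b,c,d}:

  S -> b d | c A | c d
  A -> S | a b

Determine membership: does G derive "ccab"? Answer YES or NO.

Convert to CNF:
  S -> T1 T2 | T3 A | T3 T2
  A -> T0 T1 | T1 T2 | T3 A | T3 T2
  T0 -> a
  T1 -> b
  T2 -> d
  T3 -> c

CYK table (by increasing span):
  cell(0,0) c: {T3}  orig:{}
  cell(1,1) c: {T3}  orig:{}
  cell(2,2) a: {T0}  orig:{}
  cell(3,3) b: {T1}  orig:{}
  cell(0,1) cc: ∅
  cell(1,2) ca: ∅
  cell(2,3) ab: {A}
  cell(0,2) cca: ∅
  cell(1,3) cab: {A,S}
  cell(0,3) ccab: {A,S}

S ∈ T[0,3] ⇒ YES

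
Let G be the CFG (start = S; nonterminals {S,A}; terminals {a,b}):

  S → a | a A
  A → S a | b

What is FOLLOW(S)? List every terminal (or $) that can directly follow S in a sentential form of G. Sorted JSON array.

FIRST sets, iterate to fixpoint:
round 1:
  A via A→b: +{b}
  S via S→a: +{a}
  FIRST[S]={a}  FIRST[A]={b}
round 2:
  A via A→S a: +{a}
  FIRST[S]={a}  FIRST[A]={a,b}
round 3: (stable)
  FIRST[S]={a}  FIRST[A]={a,b}

FOLLOW iteration:
seed FOLLOW(S) with $
pass 1:
  A→S a: FOLLOW(S) ⊇ FIRST(a) = {a}; new: +{a}
  S→a A: FOLLOW(A) ⊇ FOLLOW(S) ⊇ {$,a}; new: +{$,a}
  FOLLOW[S]={$,a}  FOLLOW[A]={$,a}
pass 2: done
  FOLLOW[S]={$,a}  FOLLOW[A]={$,a}

FOLLOW(S) = ["$", "a"]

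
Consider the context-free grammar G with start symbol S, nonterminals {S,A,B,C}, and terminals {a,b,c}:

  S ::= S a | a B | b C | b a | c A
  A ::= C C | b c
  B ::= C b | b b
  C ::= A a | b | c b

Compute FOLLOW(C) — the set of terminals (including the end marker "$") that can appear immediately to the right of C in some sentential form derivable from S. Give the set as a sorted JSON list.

FIRST iteration:
round 1:
  A via A→b c: +{b}
  B via B→b b: +{b}
  C via C→A a: +{b}
  C via C→c b: +{c}
  S via S→a B: +{a}
  S via S→b C: +{b}
  S via S→c A: +{c}
  S: {a,b,c}  A: {b}  B: {b}  C: {b,c}
round 2:
  A via A→C C: +{c}
  B via B→C b: +{c}
  S: {a,b,c}  A: {b,c}  B: {b,c}  C: {b,c}
round 3: done
  S: {a,b,c}  A: {b,c}  B: {b,c}  C: {b,c}

FOLLOW iteration:
initialize: $ ∈ FOLLOW(S)
[1]
  A→C C: FOLLOW(C) ⊇ FIRST(C) = {b,c}; new: +{b,c}
  C→A a: FOLLOW(A) ⊇ FIRST(a) = {a}; new: +{a}
  S→S a: FOLLOW(S) ⊇ FIRST(a) = {a}; new: +{a}
  S→a B: FOLLOW(B) ⊇ FOLLOW(S) ⊇ {$,a}; new: +{$,a}
  S→b C: FOLLOW(C) ⊇ FOLLOW(S) ⊇ {$,a}; new: +{$,a}
  S→c A: FOLLOW(A) ⊇ FOLLOW(S) ⊇ {$,a}; new: +{$}
  FOLLOW(S)={$,a}  FOLLOW(A)={$,a}  FOLLOW(B)={$,a}  FOLLOW(C)={$,a,b,c}
[2] — fixpoint
  FOLLOW(S)={$,a}  FOLLOW(A)={$,a}  FOLLOW(B)={$,a}  FOLLOW(C)={$,a,b,c}

FOLLOW(C) = ["$", "a", "b", "c"]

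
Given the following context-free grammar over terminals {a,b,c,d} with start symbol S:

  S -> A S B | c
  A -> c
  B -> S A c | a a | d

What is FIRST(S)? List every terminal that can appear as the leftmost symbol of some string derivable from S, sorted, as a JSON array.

FIRST sets, iterate to fixpoint:
[1]
  A via A→c: +{c}
  B via B→a a: +{a}
  B via B→d: +{d}
  S via S→A S B: +{c}
  FIRST(S)={c}  FIRST(A)={c}  FIRST(B)={a,d}
[2]
  B via B→S A c: +{c}
  FIRST(S)={c}  FIRST(A)={c}  FIRST(B)={a,c,d}
[3] (stable)
  FIRST(S)={c}  FIRST(A)={c}  FIRST(B)={a,c,d}

FIRST(S) = ["c"]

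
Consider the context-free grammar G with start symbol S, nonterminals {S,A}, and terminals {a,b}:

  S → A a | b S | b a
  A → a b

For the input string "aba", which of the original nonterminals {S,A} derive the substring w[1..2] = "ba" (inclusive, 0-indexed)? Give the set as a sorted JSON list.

CNF form of G:
  S -> A T0 | T1 S | T1 T0
  A -> T0 T1
  T0 -> a
  T1 -> b

CYK table (by increasing span), restricted to cells inside w[1..2]:
  cell(1,1) b: {T1}  orig:{}
  cell(2,2) a: {T0}  orig:{}
  cell(1,2) ba: {S}

Original NTs in T[1,2] deriving "ba": ["S"]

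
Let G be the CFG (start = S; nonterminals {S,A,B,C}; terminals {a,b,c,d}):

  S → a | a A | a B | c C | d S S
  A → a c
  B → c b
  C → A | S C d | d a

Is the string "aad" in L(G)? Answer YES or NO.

CNF form of G:
  S -> T0 A | T0 B | T1 C | T3 X5 | a
  A -> T0 T1
  B -> T1 T2
  C -> S X4 | T0 T1 | T3 T0
  T0 -> a
  T1 -> c
  T2 -> b
  T3 -> d
  X4 -> C T3
  X5 -> S S

CYK fill:
  cell(0,0) a: {S,T0}  orig:{S}
  cell(1,1) a: {S,T0}  orig:{S}
  cell(2,2) d: {T3}  orig:{}
  cell(0,1) aa: {X5}  orig:{}
  cell(1,2) ad: ∅
  cell(0,2) aad: ∅

S ∉ T[0,2] ⇒ NO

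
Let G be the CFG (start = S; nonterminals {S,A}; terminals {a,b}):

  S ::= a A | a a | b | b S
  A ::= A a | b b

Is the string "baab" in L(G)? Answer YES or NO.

CNF form of G:
  S -> T0 A | T0 T0 | T1 S | b
  A -> A T0 | T1 T1
  T0 -> a
  T1 -> b

CYK fill:
  cell(0,0) b: {S,T1}  orig:{S}
  cell(1,1) a: {T0}  orig:{}
  cell(2,2) a: {T0}  orig:{}
  cell(3,3) b: {S,T1}  orig:{S}
  cell(0,1) ba: ∅
  cell(1,2) aa: {S}
  cell(2,3) ab: ∅
  cell(0,2) baa: {S}
  cell(1,3) aab: ∅
  cell(0,3) baab: ∅

S ∉ T[0,3] ⇒ NO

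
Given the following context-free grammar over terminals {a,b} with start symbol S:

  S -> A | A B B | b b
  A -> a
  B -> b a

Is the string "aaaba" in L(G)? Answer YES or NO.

Convert to CNF:
  S -> A X2 | T0 T0 | a
  A -> a
  B -> T0 T1
  T0 -> b
  T1 -> a
  X2 -> B B

Fill CYK table bottom-up:
  cell(0,0) a: {A,S,T1}  orig:{A,S}
  cell(1,1) a: {A,S,T1}  orig:{A,S}
  cell(2,2) a: {A,S,T1}  orig:{A,S}
  cell(3,3) b: {T0}  orig:{}
  cell(4,4) a: {A,S,T1}  orig:{A,S}
  cell(0,1) aa: ∅
  cell(1,2) aa: ∅
  cell(2,3) ab: ∅
  cell(3,4) ba: {B}
  cell(0,2) aaa: ∅
  cell(1,3) aab: ∅
  cell(2,4) aba: ∅
  cell(0,3) aaab: ∅
  cell(1,4) aaba: ∅
  cell(0,4) aaaba: ∅

S ∉ T[0,4] ⇒ NO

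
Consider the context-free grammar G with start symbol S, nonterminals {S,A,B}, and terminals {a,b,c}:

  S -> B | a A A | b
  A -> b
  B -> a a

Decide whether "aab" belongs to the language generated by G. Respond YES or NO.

Convert to CNF:
  S -> T0 T0 | T0 X1 | b
  A -> b
  B -> T0 T0
  T0 -> a
  X1 -> A A

CYK fill:
  T[0,0] 'a' = {T0}  orig:{}
  T[1,1] 'a' = {T0}  orig:{}
  T[2,2] 'b' = {A,S}
  T[0,1] 'aa' = {B,S}
  T[1,2] 'ab' = ∅
  T[0,2] 'aab' = ∅

S ∉ T[0,2] ⇒ NO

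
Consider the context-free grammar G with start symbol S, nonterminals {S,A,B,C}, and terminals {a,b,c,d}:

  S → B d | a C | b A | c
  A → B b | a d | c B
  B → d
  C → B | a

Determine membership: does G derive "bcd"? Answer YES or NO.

CNF form of G:
  S -> B T2 | T0 A | T1 C | c
  A -> B T0 | T1 T2 | T3 B
  B -> d
  C -> a | d
  T0 -> b
  T1 -> a
  T2 -> d
  T3 -> c

CYK fill:
  T[0,0] 'b' = {T0}  orig:{}
  T[1,1] 'c' = {S,T3}  orig:{S}
  T[2,2] 'd' = {B,C,T2}  orig:{B,C}
  T[0,1] 'bc' = ∅
  T[1,2] 'cd' = {A}
  T[0,2] 'bcd' = {S}

S ∈ T[0,2] ⇒ YES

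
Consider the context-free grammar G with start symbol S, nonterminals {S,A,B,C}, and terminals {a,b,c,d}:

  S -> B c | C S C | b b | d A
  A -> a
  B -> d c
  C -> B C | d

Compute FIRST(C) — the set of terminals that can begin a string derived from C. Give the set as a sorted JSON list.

Compute FIRST by fixpoint:
[1]
  A via A→a: +{a}
  B via B→d c: +{d}
  C via C→B C: +{d}
  S via S→B c: +{d}
  S via S→b b: +{b}
  S: {b,d}  A: {a}  B: {d}  C: {d}
[2] (stable)
  S: {b,d}  A: {a}  B: {d}  C: {d}

FIRST(C) = ["d"]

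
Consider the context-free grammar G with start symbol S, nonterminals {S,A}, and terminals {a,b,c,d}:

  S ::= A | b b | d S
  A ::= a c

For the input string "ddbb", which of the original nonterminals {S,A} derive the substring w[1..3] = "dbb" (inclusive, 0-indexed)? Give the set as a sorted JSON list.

Convert to CNF:
  S -> T0 T1 | T2 T2 | T3 S
  A -> T0 T1
  T0 -> a
  T1 -> c
  T2 -> b
  T3 -> d

CYK fill (cells [i..j] with 1 ≤ i ≤ j ≤ 3 only):
  cell(1,1) d: {T3}  orig:{}
  cell(2,2) b: {T2}  orig:{}
  cell(3,3) b: {T2}  orig:{}
  cell(1,2) db: ∅
  cell(2,3) bb: {S}
  cell(1,3) dbb: {S}

Original NTs in T[1,3] deriving "dbb": ["S"]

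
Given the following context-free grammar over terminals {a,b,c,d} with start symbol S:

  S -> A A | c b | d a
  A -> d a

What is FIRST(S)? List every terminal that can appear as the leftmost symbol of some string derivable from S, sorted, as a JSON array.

FIRST sets, iterate to fixpoint:
round 1:
  A via A→d a: +{d}
  S via S→A A: +{d}
  S via S→c b: +{c}
  FIRST[S]={c,d}  FIRST[A]={d}
round 2: (stable)
  FIRST[S]={c,d}  FIRST[A]={d}

FIRST(S) = ["c", "d"]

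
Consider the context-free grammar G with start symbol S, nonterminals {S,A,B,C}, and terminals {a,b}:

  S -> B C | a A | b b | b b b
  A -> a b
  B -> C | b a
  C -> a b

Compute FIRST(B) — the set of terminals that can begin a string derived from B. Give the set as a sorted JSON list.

FIRST iteration:
pass 1:
  A via A→a b: +{a}
  B via B→b a: +{b}
  C via C→a b: +{a}
  S via S→B C: +{b}
  S via S→a A: +{a}
  FIRST(S)={a,b}  FIRST(A)={a}  FIRST(B)={b}  FIRST(C)={a}
pass 2:
  B via B→C: +{a}
  FIRST(S)={a,b}  FIRST(A)={a}  FIRST(B)={a,b}  FIRST(C)={a}
pass 3: (no change)
  FIRST(S)={a,b}  FIRST(A)={a}  FIRST(B)={a,b}  FIRST(C)={a}

FIRST(B) = ["a", "b"]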